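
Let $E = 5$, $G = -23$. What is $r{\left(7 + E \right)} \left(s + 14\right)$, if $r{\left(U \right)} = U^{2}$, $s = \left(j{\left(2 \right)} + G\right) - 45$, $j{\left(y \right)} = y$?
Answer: $-7488$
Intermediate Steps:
$s = -66$ ($s = \left(2 - 23\right) - 45 = -21 - 45 = -66$)
$r{\left(7 + E \right)} \left(s + 14\right) = \left(7 + 5\right)^{2} \left(-66 + 14\right) = 12^{2} \left(-52\right) = 144 \left(-52\right) = -7488$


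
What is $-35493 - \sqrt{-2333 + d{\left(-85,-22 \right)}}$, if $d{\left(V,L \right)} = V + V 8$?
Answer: $-35493 - i \sqrt{3098} \approx -35493.0 - 55.66 i$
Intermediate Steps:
$d{\left(V,L \right)} = 9 V$ ($d{\left(V,L \right)} = V + 8 V = 9 V$)
$-35493 - \sqrt{-2333 + d{\left(-85,-22 \right)}} = -35493 - \sqrt{-2333 + 9 \left(-85\right)} = -35493 - \sqrt{-2333 - 765} = -35493 - \sqrt{-3098} = -35493 - i \sqrt{3098}$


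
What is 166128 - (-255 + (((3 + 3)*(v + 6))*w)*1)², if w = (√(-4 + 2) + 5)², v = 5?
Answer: -557841 - 1667160*I*√2 ≈ -5.5784e+5 - 2.3577e+6*I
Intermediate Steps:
w = (5 + I*√2)² (w = (√(-2) + 5)² = (I*√2 + 5)² = (5 + I*√2)² ≈ 23.0 + 14.142*I)
166128 - (-255 + (((3 + 3)*(v + 6))*w)*1)² = 166128 - (-255 + (((3 + 3)*(5 + 6))*(5 + I*√2)²)*1)² = 166128 - (-255 + ((6*11)*(5 + I*√2)²)*1)² = 166128 - (-255 + (66*(5 + I*√2)²)*1)² = 166128 - (-255 + 66*(5 + I*√2)²)²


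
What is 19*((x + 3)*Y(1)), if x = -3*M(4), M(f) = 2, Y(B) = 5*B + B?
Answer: -342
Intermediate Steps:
Y(B) = 6*B
x = -6 (x = -3*2 = -6)
19*((x + 3)*Y(1)) = 19*((-6 + 3)*(6*1)) = 19*(-3*6) = 19*(-18) = -342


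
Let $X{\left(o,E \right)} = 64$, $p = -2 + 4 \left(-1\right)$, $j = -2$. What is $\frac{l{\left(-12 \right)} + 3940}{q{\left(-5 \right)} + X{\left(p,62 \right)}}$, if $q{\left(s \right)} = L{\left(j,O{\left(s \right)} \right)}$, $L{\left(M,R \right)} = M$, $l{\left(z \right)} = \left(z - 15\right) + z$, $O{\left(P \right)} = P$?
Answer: $\frac{3901}{62} \approx 62.919$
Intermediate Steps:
$l{\left(z \right)} = -15 + 2 z$ ($l{\left(z \right)} = \left(-15 + z\right) + z = -15 + 2 z$)
$p = -6$ ($p = -2 - 4 = -6$)
$q{\left(s \right)} = -2$
$\frac{l{\left(-12 \right)} + 3940}{q{\left(-5 \right)} + X{\left(p,62 \right)}} = \frac{\left(-15 + 2 \left(-12\right)\right) + 3940}{-2 + 64} = \frac{\left(-15 - 24\right) + 3940}{62} = \left(-39 + 3940\right) \frac{1}{62} = 3901 \cdot \frac{1}{62} = \frac{3901}{62}$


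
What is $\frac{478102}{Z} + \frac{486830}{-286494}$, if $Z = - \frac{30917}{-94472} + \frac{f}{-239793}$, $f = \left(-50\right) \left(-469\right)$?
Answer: $\frac{137019962709084583}{65763717009} \approx 2.0835 \cdot 10^{6}$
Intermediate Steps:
$f = 23450$
$Z = \frac{77586743}{338115288}$ ($Z = - \frac{30917}{-94472} + \frac{23450}{-239793} = \left(-30917\right) \left(- \frac{1}{94472}\right) + 23450 \left(- \frac{1}{239793}\right) = \frac{30917}{94472} - \frac{350}{3579} = \frac{77586743}{338115288} \approx 0.22947$)
$\frac{478102}{Z} + \frac{486830}{-286494} = \frac{478102}{\frac{77586743}{338115288}} + \frac{486830}{-286494} = 478102 \cdot \frac{338115288}{77586743} + 486830 \left(- \frac{1}{286494}\right) = \frac{161653595423376}{77586743} - \frac{243415}{143247} = \frac{137019962709084583}{65763717009}$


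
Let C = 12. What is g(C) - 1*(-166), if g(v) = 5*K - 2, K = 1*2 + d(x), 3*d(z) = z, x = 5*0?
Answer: 174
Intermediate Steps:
x = 0
d(z) = z/3
K = 2 (K = 1*2 + (⅓)*0 = 2 + 0 = 2)
g(v) = 8 (g(v) = 5*2 - 2 = 10 - 2 = 8)
g(C) - 1*(-166) = 8 - 1*(-166) = 8 + 166 = 174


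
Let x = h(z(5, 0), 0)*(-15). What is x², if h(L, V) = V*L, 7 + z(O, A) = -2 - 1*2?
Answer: 0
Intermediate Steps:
z(O, A) = -11 (z(O, A) = -7 + (-2 - 1*2) = -7 + (-2 - 2) = -7 - 4 = -11)
h(L, V) = L*V
x = 0 (x = -11*0*(-15) = 0*(-15) = 0)
x² = 0² = 0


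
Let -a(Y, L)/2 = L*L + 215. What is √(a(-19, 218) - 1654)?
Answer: 2*I*√24283 ≈ 311.66*I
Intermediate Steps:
a(Y, L) = -430 - 2*L² (a(Y, L) = -2*(L*L + 215) = -2*(L² + 215) = -2*(215 + L²) = -430 - 2*L²)
√(a(-19, 218) - 1654) = √((-430 - 2*218²) - 1654) = √((-430 - 2*47524) - 1654) = √((-430 - 95048) - 1654) = √(-95478 - 1654) = √(-97132) = 2*I*√24283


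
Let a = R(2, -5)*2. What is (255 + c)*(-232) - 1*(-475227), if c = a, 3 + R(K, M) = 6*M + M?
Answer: 433699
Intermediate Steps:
R(K, M) = -3 + 7*M (R(K, M) = -3 + (6*M + M) = -3 + 7*M)
a = -76 (a = (-3 + 7*(-5))*2 = (-3 - 35)*2 = -38*2 = -76)
c = -76
(255 + c)*(-232) - 1*(-475227) = (255 - 76)*(-232) - 1*(-475227) = 179*(-232) + 475227 = -41528 + 475227 = 433699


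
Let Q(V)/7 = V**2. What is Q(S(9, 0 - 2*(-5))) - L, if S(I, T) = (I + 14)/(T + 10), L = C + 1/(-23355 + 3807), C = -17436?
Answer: 34101989461/1954800 ≈ 17445.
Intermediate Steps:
L = -340838929/19548 (L = -17436 + 1/(-23355 + 3807) = -17436 + 1/(-19548) = -17436 - 1/19548 = -340838929/19548 ≈ -17436.)
S(I, T) = (14 + I)/(10 + T)
Q(V) = 7*V**2
Q(S(9, 0 - 2*(-5))) - L = 7*((14 + 9)/(10 + (0 - 2*(-5))))**2 - 1*(-340838929/19548) = 7*(23/(10 + (0 + 10)))**2 + 340838929/19548 = 7*(23/(10 + 10))**2 + 340838929/19548 = 7*(23/20)**2 + 340838929/19548 = 7*(529/400) + 340838929/19548 = 3703/400 + 340838929/19548 = 34101989461/1954800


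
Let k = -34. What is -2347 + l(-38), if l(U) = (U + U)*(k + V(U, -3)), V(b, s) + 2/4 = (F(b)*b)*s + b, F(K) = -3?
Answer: 29155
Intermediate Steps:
V(b, s) = -½ + b - 3*b*s (V(b, s) = -½ + ((-3*b)*s + b) = -½ + (-3*b*s + b) = -½ + (b - 3*b*s) = -½ + b - 3*b*s)
l(U) = 2*U*(-69/2 + 10*U) (l(U) = (U + U)*(-34 + (-½ + U - 3*U*(-3))) = (2*U)*(-34 + (-½ + U + 9*U)) = (2*U)*(-34 + (-½ + 10*U)) = (2*U)*(-69/2 + 10*U) = 2*U*(-69/2 + 10*U))
-2347 + l(-38) = -2347 - 38*(-69 + 20*(-38)) = -2347 - 38*(-69 - 760) = -2347 - 38*(-829) = -2347 + 31502 = 29155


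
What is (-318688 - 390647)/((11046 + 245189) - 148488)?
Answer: -709335/107747 ≈ -6.5833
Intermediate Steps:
(-318688 - 390647)/((11046 + 245189) - 148488) = -709335/(256235 - 148488) = -709335/107747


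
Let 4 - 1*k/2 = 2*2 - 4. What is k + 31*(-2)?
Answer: -54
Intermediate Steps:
k = 8 (k = 8 - 2*(2*2 - 4) = 8 - 2*(4 - 4) = 8 - 2*0 = 8 + 0 = 8)
k + 31*(-2) = 8 + 31*(-2) = 8 - 62 = -54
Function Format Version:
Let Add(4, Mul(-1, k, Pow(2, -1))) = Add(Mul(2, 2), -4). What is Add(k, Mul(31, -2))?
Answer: -54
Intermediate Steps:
k = 8 (k = Add(8, Mul(-2, Add(Mul(2, 2), -4))) = Add(8, Mul(-2, Add(4, -4))) = Add(8, Mul(-2, 0)) = Add(8, 0) = 8)
Add(k, Mul(31, -2)) = Add(8, Mul(31, -2)) = Add(8, -62) = -54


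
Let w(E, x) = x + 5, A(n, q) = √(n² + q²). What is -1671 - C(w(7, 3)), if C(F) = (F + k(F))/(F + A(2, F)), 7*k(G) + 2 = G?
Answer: -11573/7 - 31*√17/7 ≈ -1671.5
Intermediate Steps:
k(G) = -2/7 + G/7
w(E, x) = 5 + x
C(F) = (-2/7 + 8*F/7)/(F + √(4 + F²)) (C(F) = (F + (-2/7 + F/7))/(F + √(2² + F²)) = (-2/7 + 8*F/7)/(F + √(4 + F²)))
-1671 - C(w(7, 3)) = -1671 - 2*(-1 + 4*(5 + 3))/(7*((5 + 3) + √(4 + (5 + 3)²))) = -1671 - 2*(-1 + 4*8)/(7*(8 + √(4 + 8²))) = -1671 - 2*(-1 + 32)/(7*(8 + √(4 + 64))) = -1671 - 2*31/(7*(8 + √68)) = -1671 - 2*31/(7*(8 + 2*√17)) = -1671 - 62/(7*(8 + 2*√17))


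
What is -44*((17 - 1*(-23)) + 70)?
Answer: -4840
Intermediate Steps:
-44*((17 - 1*(-23)) + 70) = -44*((17 + 23) + 70) = -44*(40 + 70) = -44*110 = -4840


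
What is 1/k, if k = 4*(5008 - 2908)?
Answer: 1/8400 ≈ 0.00011905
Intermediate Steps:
k = 8400 (k = 4*2100 = 8400)
1/k = 1/8400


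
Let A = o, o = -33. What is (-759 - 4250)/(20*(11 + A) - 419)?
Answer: 5009/859 ≈ 5.8312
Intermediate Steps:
A = -33
(-759 - 4250)/(20*(11 + A) - 419) = (-759 - 4250)/(20*(11 - 33) - 419) = -5009/(20*(-22) - 419) = -5009/(-440 - 419) = -5009/(-859) = -5009*(-1/859) = 5009/859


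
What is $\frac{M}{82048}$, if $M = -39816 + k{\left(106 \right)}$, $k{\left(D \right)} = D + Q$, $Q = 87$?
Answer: $- \frac{39623}{82048} \approx -0.48292$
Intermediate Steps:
$k{\left(D \right)} = 87 + D$ ($k{\left(D \right)} = D + 87 = 87 + D$)
$M = -39623$ ($M = -39816 + \left(87 + 106\right) = -39816 + 193 = -39623$)
$\frac{M}{82048} = - \frac{39623}{82048}$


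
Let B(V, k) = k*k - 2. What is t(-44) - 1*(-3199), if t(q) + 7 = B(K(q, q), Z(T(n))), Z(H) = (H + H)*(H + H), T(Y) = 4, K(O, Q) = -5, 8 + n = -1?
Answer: 7286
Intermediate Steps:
n = -9 (n = -8 - 1 = -9)
Z(H) = 4*H**2 (Z(H) = (2*H)*(2*H) = 4*H**2)
B(V, k) = -2 + k**2 (B(V, k) = k**2 - 2 = -2 + k**2)
t(q) = 4087 (t(q) = -7 + (-2 + (4*4**2)**2) = -7 + (-2 + (4*16)**2) = -7 + (-2 + 64**2) = -7 + (-2 + 4096) = -7 + 4094 = 4087)
t(-44) - 1*(-3199) = 4087 - 1*(-3199) = 4087 + 3199 = 7286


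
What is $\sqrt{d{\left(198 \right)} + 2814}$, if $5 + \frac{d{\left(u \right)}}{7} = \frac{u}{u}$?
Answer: $\sqrt{2786} \approx 52.783$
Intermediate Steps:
$d{\left(u \right)} = -28$ ($d{\left(u \right)} = -35 + 7 \frac{u}{u} = -35 + 7 \cdot 1 = -35 + 7 = -28$)
$\sqrt{d{\left(198 \right)} + 2814} = \sqrt{-28 + 2814} = \sqrt{2786}$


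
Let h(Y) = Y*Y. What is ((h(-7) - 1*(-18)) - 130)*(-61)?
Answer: 3843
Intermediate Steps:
h(Y) = Y²
((h(-7) - 1*(-18)) - 130)*(-61) = (((-7)² - 1*(-18)) - 130)*(-61) = ((49 + 18) - 130)*(-61) = (67 - 130)*(-61) = -63*(-61) = 3843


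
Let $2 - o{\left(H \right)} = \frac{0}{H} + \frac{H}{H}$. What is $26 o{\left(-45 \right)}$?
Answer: $26$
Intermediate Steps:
$o{\left(H \right)} = 1$ ($o{\left(H \right)} = 2 - \left(\frac{0}{H} + \frac{H}{H}\right) = 2 - \left(0 + 1\right) = 2 - 1 = 1$)
$26 o{\left(-45 \right)} = 26 \cdot 1 = 26$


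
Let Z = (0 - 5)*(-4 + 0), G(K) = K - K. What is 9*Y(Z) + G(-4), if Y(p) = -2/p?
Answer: -9/10 ≈ -0.90000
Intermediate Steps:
G(K) = 0
Z = 20 (Z = -5*(-4) = 20)
9*Y(Z) + G(-4) = 9*(-2/20) + 0 = 9*(-2*1/20) + 0 = 9*(-⅒) + 0 = -9/10 + 0 = -9/10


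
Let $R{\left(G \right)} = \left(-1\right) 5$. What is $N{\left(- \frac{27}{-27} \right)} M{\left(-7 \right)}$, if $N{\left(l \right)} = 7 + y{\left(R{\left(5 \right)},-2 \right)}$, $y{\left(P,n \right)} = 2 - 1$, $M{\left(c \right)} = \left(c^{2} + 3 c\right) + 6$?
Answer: $272$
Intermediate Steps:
$R{\left(G \right)} = -5$
$M{\left(c \right)} = 6 + c^{2} + 3 c$
$y{\left(P,n \right)} = 1$ ($y{\left(P,n \right)} = 2 - 1 = 1$)
$N{\left(l \right)} = 8$ ($N{\left(l \right)} = 7 + 1 = 8$)
$N{\left(- \frac{27}{-27} \right)} M{\left(-7 \right)} = 8 \left(6 + \left(-7\right)^{2} + 3 \left(-7\right)\right) = 8 \left(6 + 49 - 21\right) = 8 \cdot 34 = 272$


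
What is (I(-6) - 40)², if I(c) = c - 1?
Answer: 2209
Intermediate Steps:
I(c) = -1 + c
(I(-6) - 40)² = ((-1 - 6) - 40)² = (-7 - 40)² = (-47)² = 2209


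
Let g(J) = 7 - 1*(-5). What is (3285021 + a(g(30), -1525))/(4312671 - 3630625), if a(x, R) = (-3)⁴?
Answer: 1642551/341023 ≈ 4.8165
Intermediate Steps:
g(J) = 12 (g(J) = 7 + 5 = 12)
a(x, R) = 81
(3285021 + a(g(30), -1525))/(4312671 - 3630625) = (3285021 + 81)/(4312671 - 3630625) = 3285102/682046 = 3285102*(1/682046) = 1642551/341023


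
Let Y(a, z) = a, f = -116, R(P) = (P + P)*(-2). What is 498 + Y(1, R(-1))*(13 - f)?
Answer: 627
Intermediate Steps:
R(P) = -4*P (R(P) = (2*P)*(-2) = -4*P)
498 + Y(1, R(-1))*(13 - f) = 498 + 1*(13 - 1*(-116)) = 498 + 1*(13 + 116) = 498 + 1*129 = 498 + 129 = 627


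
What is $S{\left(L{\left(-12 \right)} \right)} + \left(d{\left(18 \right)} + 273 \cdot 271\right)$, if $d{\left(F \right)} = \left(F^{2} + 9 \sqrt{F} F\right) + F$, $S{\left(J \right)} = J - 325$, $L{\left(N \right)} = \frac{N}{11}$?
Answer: $\frac{813988}{11} + 486 \sqrt{2} \approx 74686.0$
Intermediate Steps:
$L{\left(N \right)} = \frac{N}{11}$ ($L{\left(N \right)} = N \frac{1}{11} = \frac{N}{11}$)
$S{\left(J \right)} = -325 + J$
$d{\left(F \right)} = F + F^{2} + 9 F^{\frac{3}{2}}$ ($d{\left(F \right)} = \left(F^{2} + 9 F^{\frac{3}{2}}\right) + F = F + F^{2} + 9 F^{\frac{3}{2}}$)
$S{\left(L{\left(-12 \right)} \right)} + \left(d{\left(18 \right)} + 273 \cdot 271\right) = \left(-325 + \frac{1}{11} \left(-12\right)\right) + \left(\left(18 + 18^{2} + 9 \cdot 18^{\frac{3}{2}}\right) + 273 \cdot 271\right) = \left(-325 - \frac{12}{11}\right) + \left(\left(18 + 324 + 9 \cdot 54 \sqrt{2}\right) + 73983\right) = - \frac{3587}{11} + \left(\left(18 + 324 + 486 \sqrt{2}\right) + 73983\right) = - \frac{3587}{11} + \left(\left(342 + 486 \sqrt{2}\right) + 73983\right) = - \frac{3587}{11} + \left(74325 + 486 \sqrt{2}\right) = \frac{813988}{11} + 486 \sqrt{2}$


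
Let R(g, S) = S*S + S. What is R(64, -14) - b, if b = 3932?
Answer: -3750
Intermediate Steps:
R(g, S) = S + S² (R(g, S) = S² + S = S + S²)
R(64, -14) - b = -14*(1 - 14) - 1*3932 = -14*(-13) - 3932 = 182 - 3932 = -3750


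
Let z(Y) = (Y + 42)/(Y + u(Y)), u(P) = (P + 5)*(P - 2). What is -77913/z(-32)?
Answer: -34515459/5 ≈ -6.9031e+6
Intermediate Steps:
u(P) = (-2 + P)*(5 + P) (u(P) = (5 + P)*(-2 + P) = (-2 + P)*(5 + P))
z(Y) = (42 + Y)/(-10 + Y**2 + 4*Y) (z(Y) = (Y + 42)/(Y + (-10 + Y**2 + 3*Y)) = (42 + Y)/(-10 + Y**2 + 4*Y))
-77913/z(-32) = -77913*(-10 + (-32)**2 + 4*(-32))/(42 - 32) = -77913/(10/(-10 + 1024 - 128)) = -77913/(10/886) = -77913/((1/886)*10) = -77913/5/443 = -77913*443/5 = -34515459/5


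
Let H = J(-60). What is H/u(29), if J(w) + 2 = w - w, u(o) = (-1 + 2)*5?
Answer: -⅖ ≈ -0.40000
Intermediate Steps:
u(o) = 5 (u(o) = 1*5 = 5)
J(w) = -2 (J(w) = -2 + (w - w) = -2 + 0 = -2)
H = -2
H/u(29) = -2/5 = -2*⅕ = -⅖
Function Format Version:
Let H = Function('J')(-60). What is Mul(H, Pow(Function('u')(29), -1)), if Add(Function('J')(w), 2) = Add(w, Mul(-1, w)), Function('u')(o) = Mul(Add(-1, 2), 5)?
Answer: Rational(-2, 5) ≈ -0.40000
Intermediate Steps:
Function('u')(o) = 5 (Function('u')(o) = Mul(1, 5) = 5)
Function('J')(w) = -2 (Function('J')(w) = Add(-2, Add(w, Mul(-1, w))) = Add(-2, 0) = -2)
H = -2
Mul(H, Pow(Function('u')(29), -1)) = Mul(-2, Pow(5, -1)) = Mul(-2, Rational(1, 5)) = Rational(-2, 5)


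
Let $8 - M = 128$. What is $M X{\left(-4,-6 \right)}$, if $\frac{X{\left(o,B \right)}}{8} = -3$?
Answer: $2880$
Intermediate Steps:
$M = -120$ ($M = 8 - 128 = -120$)
$X{\left(o,B \right)} = -24$ ($X{\left(o,B \right)} = 8 \left(-3\right) = -24$)
$M X{\left(-4,-6 \right)} = \left(-120\right) \left(-24\right) = 2880$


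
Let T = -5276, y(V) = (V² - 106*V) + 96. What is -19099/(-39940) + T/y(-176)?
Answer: 46189477/124133520 ≈ 0.37210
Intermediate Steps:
y(V) = 96 + V² - 106*V
-19099/(-39940) + T/y(-176) = -19099/(-39940) - 5276/(96 + (-176)² - 106*(-176)) = -19099*(-1/39940) - 5276/(96 + 30976 + 18656) = 19099/39940 - 5276/49728 = 19099/39940 - 5276*1/49728 = 19099/39940 - 1319/12432 = 46189477/124133520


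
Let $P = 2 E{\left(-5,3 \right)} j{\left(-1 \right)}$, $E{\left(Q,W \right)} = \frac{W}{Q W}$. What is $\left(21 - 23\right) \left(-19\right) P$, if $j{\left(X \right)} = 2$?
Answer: $- \frac{152}{5} \approx -30.4$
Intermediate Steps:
$E{\left(Q,W \right)} = \frac{1}{Q}$ ($E{\left(Q,W \right)} = W \frac{1}{Q W} = \frac{1}{Q}$)
$P = - \frac{4}{5}$ ($P = \frac{2}{-5} \cdot 2 = 2 \left(- \frac{1}{5}\right) 2 = \left(- \frac{2}{5}\right) 2 = - \frac{4}{5} \approx -0.8$)
$\left(21 - 23\right) \left(-19\right) P = \left(21 - 23\right) \left(-19\right) \left(- \frac{4}{5}\right) = \left(-2\right) \left(-19\right) \left(- \frac{4}{5}\right) = 38 \left(- \frac{4}{5}\right) = - \frac{152}{5}$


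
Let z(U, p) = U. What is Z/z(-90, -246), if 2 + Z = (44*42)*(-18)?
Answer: 16633/45 ≈ 369.62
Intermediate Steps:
Z = -33266 (Z = -2 + (44*42)*(-18) = -2 + 1848*(-18) = -2 - 33264 = -33266)
Z/z(-90, -246) = -33266/(-90) = -33266*(-1/90) = 16633/45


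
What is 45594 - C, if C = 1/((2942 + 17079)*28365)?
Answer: 25892634950009/567895665 ≈ 45594.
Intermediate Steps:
C = 1/567895665 (C = (1/28365)/20021 = (1/20021)*(1/28365) = 1/567895665 ≈ 1.7609e-9)
45594 - C = 45594 - 1*1/567895665 = 45594 - 1/567895665 = 25892634950009/567895665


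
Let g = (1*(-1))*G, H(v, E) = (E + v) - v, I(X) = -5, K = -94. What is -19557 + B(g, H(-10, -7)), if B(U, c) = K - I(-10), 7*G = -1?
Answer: -19646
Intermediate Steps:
G = -⅐ (G = (⅐)*(-1) = -⅐ ≈ -0.14286)
H(v, E) = E
g = ⅐ (g = (1*(-1))*(-⅐) = -1*(-⅐) = ⅐ ≈ 0.14286)
B(U, c) = -89 (B(U, c) = -94 - 1*(-5) = -94 + 5 = -89)
-19557 + B(g, H(-10, -7)) = -19557 - 89 = -19646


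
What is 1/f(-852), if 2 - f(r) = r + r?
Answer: 1/1706 ≈ 0.00058617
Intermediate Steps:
f(r) = 2 - 2*r (f(r) = 2 - (r + r) = 2 - 2*r)
1/f(-852) = 1/(2 - 2*(-852)) = 1/(2 + 1704) = 1/1706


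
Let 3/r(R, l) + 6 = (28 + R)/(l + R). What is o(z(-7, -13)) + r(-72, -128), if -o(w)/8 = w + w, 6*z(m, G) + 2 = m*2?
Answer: 36542/867 ≈ 42.148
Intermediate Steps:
z(m, G) = -1/3 + m/3 (z(m, G) = -1/3 + (m*2)/6 = -1/3 + (2*m)/6 = -1/3 + m/3)
r(R, l) = 3/(-6 + (28 + R)/(R + l)) (r(R, l) = 3/(-6 + (28 + R)/(l + R)) = 3/(-6 + (28 + R)/(R + l)))
o(w) = -16*w (o(w) = -8*(w + w) = -16*w)
o(z(-7, -13)) + r(-72, -128) = -16*(-1/3 + (1/3)*(-7)) + 3*(-1*(-72) - 1*(-128))/(-28 + 5*(-72) + 6*(-128)) = -16*(-1/3 - 7/3) + 3*(72 + 128)/(-28 - 360 - 768) = -16*(-8/3) + 3*200/(-1156) = 128/3 + 3*(-1/1156)*200 = 128/3 - 150/289 = 36542/867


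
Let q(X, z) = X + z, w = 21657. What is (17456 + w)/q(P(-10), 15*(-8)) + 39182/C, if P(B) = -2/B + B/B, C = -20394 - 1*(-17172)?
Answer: -36299141/106326 ≈ -341.39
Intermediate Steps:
C = -3222 (C = -20394 + 17172 = -3222)
P(B) = 1 - 2/B (P(B) = -2/B + 1 = 1 - 2/B)
(17456 + w)/q(P(-10), 15*(-8)) + 39182/C = (17456 + 21657)/((-2 - 10)/(-10) + 15*(-8)) + 39182/(-3222) = 39113/(-⅒*(-12) - 120) + 39182*(-1/3222) = 39113/(6/5 - 120) - 19591/1611 = 39113/(-594/5) - 19591/1611 = 39113*(-5/594) - 19591/1611 = -195565/594 - 19591/1611 = -36299141/106326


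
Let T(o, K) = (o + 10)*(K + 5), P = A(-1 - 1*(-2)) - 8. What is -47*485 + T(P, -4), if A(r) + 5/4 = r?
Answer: -91173/4 ≈ -22793.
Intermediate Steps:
A(r) = -5/4 + r
P = -33/4 (P = (-5/4 + (-1 - 1*(-2))) - 8 = (-5/4 + (-1 + 2)) - 8 = (-5/4 + 1) - 8 = -¼ - 8 = -33/4 ≈ -8.2500)
T(o, K) = (5 + K)*(10 + o) (T(o, K) = (10 + o)*(5 + K) = (5 + K)*(10 + o))
-47*485 + T(P, -4) = -47*485 + (50 + 5*(-33/4) + 10*(-4) - 4*(-33/4)) = -22795 + (50 - 165/4 - 40 + 33) = -22795 + 7/4 = -91173/4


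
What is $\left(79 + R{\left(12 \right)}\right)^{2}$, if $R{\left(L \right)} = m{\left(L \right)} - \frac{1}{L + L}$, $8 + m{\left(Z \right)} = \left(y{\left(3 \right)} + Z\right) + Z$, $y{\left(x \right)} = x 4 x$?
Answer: $\frac{9878449}{576} \approx 17150.0$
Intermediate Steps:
$y{\left(x \right)} = 4 x^{2}$ ($y{\left(x \right)} = 4 x x = 4 x^{2}$)
$m{\left(Z \right)} = 28 + 2 Z$ ($m{\left(Z \right)} = -8 + \left(\left(4 \cdot 3^{2} + Z\right) + Z\right) = -8 + \left(\left(4 \cdot 9 + Z\right) + Z\right) = -8 + \left(\left(36 + Z\right) + Z\right) = -8 + \left(36 + 2 Z\right) = 28 + 2 Z$)
$R{\left(L \right)} = 28 + 2 L - \frac{1}{2 L}$ ($R{\left(L \right)} = \left(28 + 2 L\right) - \frac{1}{L + L} = \left(28 + 2 L\right) - \frac{1}{2 L} = 28 + 2 L - \frac{1}{2 L}$)
$\left(79 + R{\left(12 \right)}\right)^{2} = \left(79 + \left(28 + 2 \cdot 12 - \frac{1}{2 \cdot 12}\right)\right)^{2} = \left(79 + \left(28 + 24 - \frac{1}{24}\right)\right)^{2} = \left(79 + \frac{1247}{24}\right)^{2} = \left(\frac{3143}{24}\right)^{2} = \frac{9878449}{576}$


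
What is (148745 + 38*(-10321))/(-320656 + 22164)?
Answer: 243453/298492 ≈ 0.81561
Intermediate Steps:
(148745 + 38*(-10321))/(-320656 + 22164) = (148745 - 392198)/(-298492) = -243453*(-1/298492) = 243453/298492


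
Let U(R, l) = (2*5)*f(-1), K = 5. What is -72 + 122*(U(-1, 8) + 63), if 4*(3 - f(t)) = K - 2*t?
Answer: 9139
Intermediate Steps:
f(t) = 7/4 + t/2 (f(t) = 3 - (5 - 2*t)/4 = 3 + (-5/4 + t/2) = 7/4 + t/2)
U(R, l) = 25/2 (U(R, l) = (2*5)*(7/4 + (½)*(-1)) = 10*(7/4 - ½) = 10*(5/4) = 25/2)
-72 + 122*(U(-1, 8) + 63) = -72 + 122*(25/2 + 63) = -72 + 122*(151/2) = -72 + 9211 = 9139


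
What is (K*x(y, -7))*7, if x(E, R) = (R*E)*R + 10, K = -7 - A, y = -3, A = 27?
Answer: 32606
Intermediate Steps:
K = -34 (K = -7 - 1*27 = -7 - 27 = -34)
x(E, R) = 10 + E*R² (x(E, R) = (E*R)*R + 10 = E*R² + 10 = 10 + E*R²)
(K*x(y, -7))*7 = -34*(10 - 3*(-7)²)*7 = -34*(10 - 3*49)*7 = -34*(10 - 147)*7 = -34*(-137)*7 = 4658*7 = 32606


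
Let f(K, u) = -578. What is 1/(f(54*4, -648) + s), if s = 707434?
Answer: 1/706856 ≈ 1.4147e-6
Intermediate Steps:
1/(f(54*4, -648) + s) = 1/(-578 + 707434) = 1/706856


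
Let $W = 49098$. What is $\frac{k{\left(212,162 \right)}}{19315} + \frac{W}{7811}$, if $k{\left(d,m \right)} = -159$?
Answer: $\frac{947085921}{150869465} \approx 6.2775$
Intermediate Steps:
$\frac{k{\left(212,162 \right)}}{19315} + \frac{W}{7811} = - \frac{159}{19315} + \frac{49098}{7811} = \frac{947085921}{150869465}$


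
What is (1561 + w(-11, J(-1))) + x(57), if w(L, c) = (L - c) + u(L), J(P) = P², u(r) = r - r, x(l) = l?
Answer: 1606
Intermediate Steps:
u(r) = 0
w(L, c) = L - c (w(L, c) = (L - c) + 0 = L - c)
(1561 + w(-11, J(-1))) + x(57) = (1561 + (-11 - 1*(-1)²)) + 57 = (1561 + (-11 - 1*1)) + 57 = (1561 + (-11 - 1)) + 57 = (1561 - 12) + 57 = 1549 + 57 = 1606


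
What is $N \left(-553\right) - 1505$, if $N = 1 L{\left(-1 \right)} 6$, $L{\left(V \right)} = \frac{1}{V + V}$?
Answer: $154$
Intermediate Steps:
$L{\left(V \right)} = \frac{1}{2 V}$
$N = -3$ ($N = 1 \frac{1}{2 \left(-1\right)} 6 = 1 \cdot \frac{1}{2} \left(-1\right) 6 = 1 \left(- \frac{1}{2}\right) 6 = \left(- \frac{1}{2}\right) 6 = -3$)
$N \left(-553\right) - 1505 = \left(-3\right) \left(-553\right) - 1505 = 1659 - 1505 = 154$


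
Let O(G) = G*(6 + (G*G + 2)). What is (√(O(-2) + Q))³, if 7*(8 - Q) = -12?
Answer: -1000*I*√7/49 ≈ -53.995*I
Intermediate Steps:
Q = 68/7 (Q = 8 - ⅐*(-12) = 8 + 12/7 = 68/7 ≈ 9.7143)
O(G) = G*(8 + G²) (O(G) = G*(6 + (G² + 2)) = G*(6 + (2 + G²)) = G*(8 + G²))
(√(O(-2) + Q))³ = (√(-2*(8 + (-2)²) + 68/7))³ = (√(-2*(8 + 4) + 68/7))³ = (√(-2*12 + 68/7))³ = (√(-24 + 68/7))³ = (√(-100/7))³ = (10*I*√7/7)³ = -1000*I*√7/49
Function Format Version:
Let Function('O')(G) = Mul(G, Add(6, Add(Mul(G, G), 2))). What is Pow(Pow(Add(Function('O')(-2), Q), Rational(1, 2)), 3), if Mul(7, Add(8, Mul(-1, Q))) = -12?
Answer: Mul(Rational(-1000, 49), I, Pow(7, Rational(1, 2))) ≈ Mul(-53.995, I)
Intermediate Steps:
Q = Rational(68, 7) (Q = Add(8, Mul(Rational(-1, 7), -12)) = Add(8, Rational(12, 7)) = Rational(68, 7) ≈ 9.7143)
Function('O')(G) = Mul(G, Add(8, Pow(G, 2))) (Function('O')(G) = Mul(G, Add(6, Add(Pow(G, 2), 2))) = Mul(G, Add(6, Add(2, Pow(G, 2)))) = Mul(G, Add(8, Pow(G, 2))))
Pow(Pow(Add(Function('O')(-2), Q), Rational(1, 2)), 3) = Pow(Pow(Add(Mul(-2, Add(8, Pow(-2, 2))), Rational(68, 7)), Rational(1, 2)), 3) = Pow(Pow(Add(Mul(-2, Add(8, 4)), Rational(68, 7)), Rational(1, 2)), 3) = Pow(Pow(Add(Mul(-2, 12), Rational(68, 7)), Rational(1, 2)), 3) = Pow(Pow(Add(-24, Rational(68, 7)), Rational(1, 2)), 3) = Pow(Pow(Rational(-100, 7), Rational(1, 2)), 3) = Pow(Mul(Rational(10, 7), I, Pow(7, Rational(1, 2))), 3) = Mul(Rational(-1000, 49), I, Pow(7, Rational(1, 2)))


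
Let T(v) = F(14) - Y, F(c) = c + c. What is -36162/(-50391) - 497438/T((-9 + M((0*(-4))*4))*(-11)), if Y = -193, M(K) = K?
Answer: -2784267384/1237379 ≈ -2250.1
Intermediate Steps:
F(c) = 2*c
T(v) = 221 (T(v) = 2*14 - 1*(-193) = 28 + 193 = 221)
-36162/(-50391) - 497438/T((-9 + M((0*(-4))*4))*(-11)) = -36162/(-50391) - 497438/221 = -36162*(-1/50391) - 497438*1/221 = 4018/5599 - 497438/221 = -2784267384/1237379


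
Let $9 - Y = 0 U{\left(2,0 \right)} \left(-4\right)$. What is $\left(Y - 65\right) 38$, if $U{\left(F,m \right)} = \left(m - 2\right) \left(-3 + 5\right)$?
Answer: $-2128$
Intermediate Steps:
$U{\left(F,m \right)} = -4 + 2 m$ ($U{\left(F,m \right)} = \left(-2 + m\right) 2 = -4 + 2 m$)
$Y = 9$ ($Y = 9 - 0 \left(-4 + 2 \cdot 0\right) \left(-4\right) = 9 - 0 \left(-4 + 0\right) \left(-4\right) = 9 - 0 \left(-4\right) \left(-4\right) = 9 - 0 \left(-4\right) = 9 - 0 = 9 + 0 = 9$)
$\left(Y - 65\right) 38 = \left(9 - 65\right) 38 = \left(-56\right) 38 = -2128$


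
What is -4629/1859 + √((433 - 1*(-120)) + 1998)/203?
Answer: -4629/1859 + √2551/203 ≈ -2.2412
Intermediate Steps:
-4629/1859 + √((433 - 1*(-120)) + 1998)/203 = -4629*1/1859 + √((433 + 120) + 1998)*(1/203) = -4629/1859 + √(553 + 1998)*(1/203) = -4629/1859 + √2551*(1/203) = -4629/1859 + √2551/203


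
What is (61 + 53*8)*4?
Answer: 1940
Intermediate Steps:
(61 + 53*8)*4 = (61 + 424)*4 = 485*4 = 1940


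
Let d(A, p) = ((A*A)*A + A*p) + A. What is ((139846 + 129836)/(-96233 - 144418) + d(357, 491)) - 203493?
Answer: 3647582733454/80217 ≈ 4.5471e+7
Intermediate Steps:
d(A, p) = A + A³ + A*p (d(A, p) = (A²*A + A*p) + A = (A³ + A*p) + A = A + A³ + A*p)
((139846 + 129836)/(-96233 - 144418) + d(357, 491)) - 203493 = ((139846 + 129836)/(-96233 - 144418) + 357*(1 + 491 + 357²)) - 203493 = (269682/(-240651) + 357*(1 + 491 + 127449)) - 203493 = (269682*(-1/240651) + 357*127941) - 203493 = (-89894/80217 + 45674937) - 203493 = 3663906331435/80217 - 203493 = 3647582733454/80217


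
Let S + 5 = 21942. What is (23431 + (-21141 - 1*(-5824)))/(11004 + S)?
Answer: 8114/32941 ≈ 0.24632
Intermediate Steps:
S = 21937 (S = -5 + 21942 = 21937)
(23431 + (-21141 - 1*(-5824)))/(11004 + S) = (23431 + (-21141 - 1*(-5824)))/(11004 + 21937) = (23431 + (-21141 + 5824))/32941 = (23431 - 15317)*(1/32941) = 8114*(1/32941) = 8114/32941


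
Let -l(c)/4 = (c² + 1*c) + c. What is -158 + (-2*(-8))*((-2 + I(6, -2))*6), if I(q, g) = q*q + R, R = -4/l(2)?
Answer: 3118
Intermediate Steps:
l(c) = -8*c - 4*c² (l(c) = -4*((c² + 1*c) + c) = -4*((c² + c) + c) = -4*((c + c²) + c) = -4*(c² + 2*c) = -8*c - 4*c²)
R = ⅛ (R = -4*(-1/(8*(2 + 2))) = -4/((-4*2*4)) = -4/(-32) = -4*(-1/32) = ⅛ ≈ 0.12500)
I(q, g) = ⅛ + q² (I(q, g) = q*q + ⅛ = q² + ⅛ = ⅛ + q²)
-158 + (-2*(-8))*((-2 + I(6, -2))*6) = -158 + (-2*(-8))*((-2 + (⅛ + 6²))*6) = -158 + 16*((-2 + (⅛ + 36))*6) = -158 + 16*((-2 + 289/8)*6) = -158 + 16*((273/8)*6) = -158 + 16*(819/4) = -158 + 3276 = 3118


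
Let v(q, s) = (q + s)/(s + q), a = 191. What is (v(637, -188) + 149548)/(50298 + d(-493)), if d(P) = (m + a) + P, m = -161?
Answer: 149549/49835 ≈ 3.0009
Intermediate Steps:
d(P) = 30 + P (d(P) = (-161 + 191) + P = 30 + P)
v(q, s) = 1 (v(q, s) = (q + s)/(q + s) = 1)
(v(637, -188) + 149548)/(50298 + d(-493)) = (1 + 149548)/(50298 + (30 - 493)) = 149549/(50298 - 463) = 149549/49835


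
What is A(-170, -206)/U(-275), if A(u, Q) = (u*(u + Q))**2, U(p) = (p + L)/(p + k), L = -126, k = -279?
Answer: 2263514585600/401 ≈ 5.6447e+9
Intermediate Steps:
U(p) = (-126 + p)/(-279 + p) (U(p) = (p - 126)/(p - 279) = (-126 + p)/(-279 + p))
A(u, Q) = u**2*(Q + u)**2 (A(u, Q) = (u*(Q + u))**2 = u**2*(Q + u)**2)
A(-170, -206)/U(-275) = ((-170)**2*(-206 - 170)**2)/(((-126 - 275)/(-279 - 275))) = (28900*(-376)**2)/((-401/(-554))) = (28900*141376)/((-1/554*(-401))) = 4085766400/(401/554) = 4085766400*(554/401) = 2263514585600/401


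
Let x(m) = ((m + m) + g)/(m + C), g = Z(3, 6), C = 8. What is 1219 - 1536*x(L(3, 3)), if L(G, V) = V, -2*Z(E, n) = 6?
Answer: 8801/11 ≈ 800.09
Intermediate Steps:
Z(E, n) = -3 (Z(E, n) = -½*6 = -3)
g = -3
x(m) = (-3 + 2*m)/(8 + m) (x(m) = ((m + m) - 3)/(m + 8) = (2*m - 3)/(8 + m) = (-3 + 2*m)/(8 + m))
1219 - 1536*x(L(3, 3)) = 1219 - 1536*(-3 + 2*3)/(8 + 3) = 1219 - 1536*(-3 + 6)/11 = 1219 - 1536*3/11 = 1219 - 4608/11 = 8801/11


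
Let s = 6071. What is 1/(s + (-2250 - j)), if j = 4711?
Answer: -1/890 ≈ -0.0011236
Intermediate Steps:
1/(s + (-2250 - j)) = 1/(6071 + (-2250 - 1*4711)) = 1/(6071 + (-2250 - 4711)) = 1/(6071 - 6961) = 1/(-890) = -1/890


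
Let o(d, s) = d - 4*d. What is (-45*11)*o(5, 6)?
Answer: 7425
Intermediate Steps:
o(d, s) = -3*d
(-45*11)*o(5, 6) = (-45*11)*(-3*5) = -495*(-15) = 7425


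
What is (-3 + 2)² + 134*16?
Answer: 2145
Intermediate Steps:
(-3 + 2)² + 134*16 = (-1)² + 2144 = 1 + 2144 = 2145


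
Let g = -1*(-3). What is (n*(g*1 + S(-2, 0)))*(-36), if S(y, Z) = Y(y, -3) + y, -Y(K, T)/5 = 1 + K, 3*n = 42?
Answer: -3024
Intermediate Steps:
n = 14 (n = (1/3)*42 = 14)
Y(K, T) = -5 - 5*K (Y(K, T) = -5*(1 + K) = -5 - 5*K)
g = 3
S(y, Z) = -5 - 4*y (S(y, Z) = (-5 - 5*y) + y = -5 - 4*y)
(n*(g*1 + S(-2, 0)))*(-36) = (14*(3*1 + (-5 - 4*(-2))))*(-36) = (14*(3 + (-5 + 8)))*(-36) = (14*(3 + 3))*(-36) = (14*6)*(-36) = 84*(-36) = -3024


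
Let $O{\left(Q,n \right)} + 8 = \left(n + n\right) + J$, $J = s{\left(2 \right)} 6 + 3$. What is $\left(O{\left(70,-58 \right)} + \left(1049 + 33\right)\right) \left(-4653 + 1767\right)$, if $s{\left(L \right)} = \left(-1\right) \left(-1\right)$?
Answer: $-2790762$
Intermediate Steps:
$s{\left(L \right)} = 1$
$J = 9$ ($J = 1 \cdot 6 + 3 = 6 + 3 = 9$)
$O{\left(Q,n \right)} = 1 + 2 n$ ($O{\left(Q,n \right)} = -8 + \left(\left(n + n\right) + 9\right) = -8 + \left(2 n + 9\right) = -8 + \left(9 + 2 n\right) = 1 + 2 n$)
$\left(O{\left(70,-58 \right)} + \left(1049 + 33\right)\right) \left(-4653 + 1767\right) = \left(\left(1 + 2 \left(-58\right)\right) + \left(1049 + 33\right)\right) \left(-4653 + 1767\right) = \left(\left(1 - 116\right) + 1082\right) \left(-2886\right) = \left(-115 + 1082\right) \left(-2886\right) = 967 \left(-2886\right) = -2790762$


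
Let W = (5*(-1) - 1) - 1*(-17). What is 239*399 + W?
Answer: 95372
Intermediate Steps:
W = 11 (W = (-5 - 1) + 17 = -6 + 17 = 11)
239*399 + W = 239*399 + 11 = 95361 + 11 = 95372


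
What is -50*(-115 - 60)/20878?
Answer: 4375/10439 ≈ 0.41910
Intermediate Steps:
-50*(-115 - 60)/20878 = -50*(-175)*(1/20878) = 8750*(1/20878) = 4375/10439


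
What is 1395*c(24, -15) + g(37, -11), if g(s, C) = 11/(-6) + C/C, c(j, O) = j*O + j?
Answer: -2812325/6 ≈ -4.6872e+5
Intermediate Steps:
c(j, O) = j + O*j (c(j, O) = O*j + j = j + O*j)
g(s, C) = -⅚ (g(s, C) = 11*(-⅙) + 1 = -11/6 + 1 = -⅚)
1395*c(24, -15) + g(37, -11) = 1395*(24*(1 - 15)) - ⅚ = 1395*(24*(-14)) - ⅚ = 1395*(-336) - ⅚ = -468720 - ⅚ = -2812325/6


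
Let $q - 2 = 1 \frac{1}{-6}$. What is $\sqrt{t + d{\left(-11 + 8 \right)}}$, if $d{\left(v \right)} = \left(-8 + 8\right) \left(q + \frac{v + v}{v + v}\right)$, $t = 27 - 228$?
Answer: $i \sqrt{201} \approx 14.177 i$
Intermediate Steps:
$q = \frac{11}{6}$ ($q = 2 + 1 \frac{1}{-6} = 2 + 1 \left(- \frac{1}{6}\right) = 2 - \frac{1}{6} = \frac{11}{6} \approx 1.8333$)
$t = -201$ ($t = 27 - 228 = -201$)
$d{\left(v \right)} = 0$ ($d{\left(v \right)} = \left(-8 + 8\right) \left(\frac{11}{6} + \frac{v + v}{v + v}\right) = 0 \left(\frac{11}{6} + \frac{2 v}{2 v}\right) = 0 \left(\frac{11}{6} + 2 v \frac{1}{2 v}\right) = 0 \left(\frac{11}{6} + 1\right) = 0 \cdot \frac{17}{6} = 0$)
$\sqrt{t + d{\left(-11 + 8 \right)}} = \sqrt{-201 + 0} = \sqrt{-201} = i \sqrt{201}$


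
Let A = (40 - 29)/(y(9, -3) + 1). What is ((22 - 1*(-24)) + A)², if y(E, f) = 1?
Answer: 10609/4 ≈ 2652.3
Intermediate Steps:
A = 11/2 (A = (40 - 29)/(1 + 1) = 11/2 ≈ 5.5000)
((22 - 1*(-24)) + A)² = ((22 - 1*(-24)) + 11/2)² = ((22 + 24) + 11/2)² = (46 + 11/2)² = (103/2)² = 10609/4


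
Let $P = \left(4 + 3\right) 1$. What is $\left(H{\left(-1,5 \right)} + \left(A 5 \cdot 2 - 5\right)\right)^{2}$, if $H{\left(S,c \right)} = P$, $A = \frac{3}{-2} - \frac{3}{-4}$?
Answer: $\frac{121}{4} \approx 30.25$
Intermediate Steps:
$A = - \frac{3}{4}$ ($A = 3 \left(- \frac{1}{2}\right) - - \frac{3}{4} = - \frac{3}{2} + \frac{3}{4} = - \frac{3}{4} \approx -0.75$)
$P = 7$ ($P = 7 \cdot 1 = 7$)
$H{\left(S,c \right)} = 7$
$\left(H{\left(-1,5 \right)} + \left(A 5 \cdot 2 - 5\right)\right)^{2} = \left(7 - \left(5 + \frac{3 \cdot 5 \cdot 2}{4}\right)\right)^{2} = \left(7 - \frac{25}{2}\right)^{2} = \left(- \frac{11}{2}\right)^{2} = \frac{121}{4}$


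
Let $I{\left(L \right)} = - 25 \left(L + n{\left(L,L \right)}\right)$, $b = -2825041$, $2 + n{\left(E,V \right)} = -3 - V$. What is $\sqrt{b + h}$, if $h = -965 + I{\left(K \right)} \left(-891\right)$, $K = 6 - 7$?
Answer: $i \sqrt{2937381} \approx 1713.9 i$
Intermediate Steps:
$K = -1$
$n{\left(E,V \right)} = -5 - V$ ($n{\left(E,V \right)} = -2 - \left(3 + V\right) = -5 - V$)
$I{\left(L \right)} = 125$ ($I{\left(L \right)} = - 25 \left(L - \left(5 + L\right)\right) = \left(-25\right) \left(-5\right) = 125$)
$h = -112340$ ($h = -965 + 125 \left(-891\right) = -965 - 111375 = -112340$)
$\sqrt{b + h} = \sqrt{-2825041 - 112340} = \sqrt{-2937381} = i \sqrt{2937381}$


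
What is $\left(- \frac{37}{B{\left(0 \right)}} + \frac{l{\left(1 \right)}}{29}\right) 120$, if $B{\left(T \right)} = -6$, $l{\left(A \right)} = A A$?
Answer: $\frac{21580}{29} \approx 744.14$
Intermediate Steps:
$l{\left(A \right)} = A^{2}$
$\left(- \frac{37}{B{\left(0 \right)}} + \frac{l{\left(1 \right)}}{29}\right) 120 = \left(- \frac{37}{-6} + \frac{1^{2}}{29}\right) 120 = \left(\left(-37\right) \left(- \frac{1}{6}\right) + 1 \cdot \frac{1}{29}\right) 120 = \left(\frac{37}{6} + \frac{1}{29}\right) 120 = \frac{1079}{174} \cdot 120 = \frac{21580}{29}$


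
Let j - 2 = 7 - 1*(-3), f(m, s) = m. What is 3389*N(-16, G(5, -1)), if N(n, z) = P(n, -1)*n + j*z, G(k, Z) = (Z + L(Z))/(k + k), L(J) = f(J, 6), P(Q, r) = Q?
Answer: 4297252/5 ≈ 8.5945e+5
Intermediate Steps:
L(J) = J
j = 12 (j = 2 + (7 - 1*(-3)) = 2 + (7 + 3) = 2 + 10 = 12)
G(k, Z) = Z/k (G(k, Z) = (Z + Z)/(k + k) = (2*Z)/((2*k)) = (2*Z)*(1/(2*k)) = Z/k)
N(n, z) = n² + 12*z (N(n, z) = n*n + 12*z = n² + 12*z)
3389*N(-16, G(5, -1)) = 3389*((-16)² + 12*(-1/5)) = 3389*(256 + 12*(-1*⅕)) = 3389*(256 + 12*(-⅕)) = 3389*(256 - 12/5) = 3389*(1268/5) = 4297252/5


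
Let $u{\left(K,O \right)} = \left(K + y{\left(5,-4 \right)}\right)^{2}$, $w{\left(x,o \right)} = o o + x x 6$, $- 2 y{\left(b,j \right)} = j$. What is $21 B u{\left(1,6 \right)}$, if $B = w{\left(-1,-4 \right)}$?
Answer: $4158$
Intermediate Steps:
$y{\left(b,j \right)} = - \frac{j}{2}$
$w{\left(x,o \right)} = o^{2} + 6 x^{2}$ ($w{\left(x,o \right)} = o^{2} + x^{2} \cdot 6 = o^{2} + 6 x^{2}$)
$u{\left(K,O \right)} = \left(2 + K\right)^{2}$ ($u{\left(K,O \right)} = \left(K - -2\right)^{2} = \left(K + 2\right)^{2} = \left(2 + K\right)^{2}$)
$B = 22$ ($B = \left(-4\right)^{2} + 6 \left(-1\right)^{2} = 16 + 6 \cdot 1 = 16 + 6 = 22$)
$21 B u{\left(1,6 \right)} = 21 \cdot 22 \left(2 + 1\right)^{2} = 462 \cdot 3^{2} = 462 \cdot 9 = 4158$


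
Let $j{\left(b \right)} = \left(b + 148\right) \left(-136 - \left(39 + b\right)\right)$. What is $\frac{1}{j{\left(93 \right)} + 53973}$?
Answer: $- \frac{1}{10615} \approx -9.4206 \cdot 10^{-5}$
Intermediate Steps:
$j{\left(b \right)} = \left(-175 - b\right) \left(148 + b\right)$ ($j{\left(b \right)} = \left(148 + b\right) \left(-175 - b\right) = \left(-175 - b\right) \left(148 + b\right)$)
$\frac{1}{j{\left(93 \right)} + 53973} = \frac{1}{\left(-25900 - 93^{2} - 30039\right) + 53973} = \frac{1}{\left(-25900 - 8649 - 30039\right) + 53973} = \frac{1}{-64588 + 53973} = \frac{1}{-10615} = - \frac{1}{10615}$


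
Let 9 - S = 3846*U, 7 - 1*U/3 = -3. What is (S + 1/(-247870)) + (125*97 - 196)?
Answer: -25640168541/247870 ≈ -1.0344e+5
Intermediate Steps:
U = 30 (U = 21 - 3*(-3) = 21 + 9 = 30)
S = -115371 (S = 9 - 3846*30 = 9 - 1*115380 = 9 - 115380 = -115371)
(S + 1/(-247870)) + (125*97 - 196) = (-115371 + 1/(-247870)) + (125*97 - 196) = (-115371 - 1/247870) + (12125 - 196) = -28597009771/247870 + 11929 = -25640168541/247870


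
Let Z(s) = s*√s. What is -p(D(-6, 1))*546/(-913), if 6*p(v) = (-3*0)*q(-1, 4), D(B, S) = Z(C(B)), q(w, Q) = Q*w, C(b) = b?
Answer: 0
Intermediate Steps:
Z(s) = s^(3/2)
D(B, S) = B^(3/2)
p(v) = 0 (p(v) = ((-3*0)*(4*(-1)))/6 = (0*(-4))/6 = (⅙)*0 = 0)
-p(D(-6, 1))*546/(-913) = -0*546/(-913) = -0*546*(-1/913) = -0*(-546)/913 = -1*0 = 0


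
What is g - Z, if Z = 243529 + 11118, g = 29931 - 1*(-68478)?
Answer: -156238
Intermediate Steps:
g = 98409 (g = 29931 + 68478 = 98409)
Z = 254647
g - Z = 98409 - 1*254647 = 98409 - 254647 = -156238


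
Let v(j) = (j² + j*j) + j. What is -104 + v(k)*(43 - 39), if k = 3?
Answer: -20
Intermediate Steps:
v(j) = j + 2*j² (v(j) = (j² + j²) + j = 2*j² + j = j + 2*j²)
-104 + v(k)*(43 - 39) = -104 + (3*(1 + 2*3))*(43 - 39) = -104 + (3*(1 + 6))*4 = -104 + (3*7)*4 = -104 + 21*4 = -104 + 84 = -20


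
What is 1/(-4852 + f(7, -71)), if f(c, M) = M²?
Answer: 1/189 ≈ 0.0052910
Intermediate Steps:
1/(-4852 + f(7, -71)) = 1/(-4852 + (-71)²) = 1/(-4852 + 5041) = 1/189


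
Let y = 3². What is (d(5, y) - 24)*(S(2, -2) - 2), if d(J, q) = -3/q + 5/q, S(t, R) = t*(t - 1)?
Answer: 0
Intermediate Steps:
y = 9
S(t, R) = t*(-1 + t)
d(J, q) = 2/q
(d(5, y) - 24)*(S(2, -2) - 2) = (2/9 - 24)*(2*(-1 + 2) - 2) = (2*(⅑) - 24)*(2*1 - 2) = (2/9 - 24)*(2 - 2) = -214/9*0 = 0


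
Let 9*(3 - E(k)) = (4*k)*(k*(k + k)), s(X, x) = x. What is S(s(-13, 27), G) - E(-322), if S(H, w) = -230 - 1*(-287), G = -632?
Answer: -267089498/9 ≈ -2.9677e+7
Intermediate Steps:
S(H, w) = 57 (S(H, w) = -230 + 287 = 57)
E(k) = 3 - 8*k**3/9 (E(k) = 3 - 4*k*k*(k + k)/9 = 3 - 4*k*k*(2*k)/9 = 3 - 4*k*2*k**2/9 = 3 - 8*k**3/9)
S(s(-13, 27), G) - E(-322) = 57 - (3 - 8/9*(-322)**3) = 57 - (3 - 8/9*(-33386248)) = 57 - (3 + 267089984/9) = 57 - 1*267090011/9 = 57 - 267090011/9 = -267089498/9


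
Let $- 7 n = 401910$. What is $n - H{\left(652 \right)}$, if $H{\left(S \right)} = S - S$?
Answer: $- \frac{401910}{7} \approx -57416.0$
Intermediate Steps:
$H{\left(S \right)} = 0$
$n = - \frac{401910}{7}$ ($n = \left(- \frac{1}{7}\right) 401910 = - \frac{401910}{7} \approx -57416.0$)
$n - H{\left(652 \right)} = - \frac{401910}{7} - 0 = - \frac{401910}{7} + 0 = - \frac{401910}{7}$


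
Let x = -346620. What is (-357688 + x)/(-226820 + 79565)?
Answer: 704308/147255 ≈ 4.7829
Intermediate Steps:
(-357688 + x)/(-226820 + 79565) = (-357688 - 346620)/(-226820 + 79565) = -704308/(-147255) = -704308*(-1/147255) = 704308/147255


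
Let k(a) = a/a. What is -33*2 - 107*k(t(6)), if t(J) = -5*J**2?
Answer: -173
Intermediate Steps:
k(a) = 1
-33*2 - 107*k(t(6)) = -33*2 - 107*1 = -66 - 107 = -173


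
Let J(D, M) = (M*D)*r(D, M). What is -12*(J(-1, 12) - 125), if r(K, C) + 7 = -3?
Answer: 60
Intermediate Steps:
r(K, C) = -10 (r(K, C) = -7 - 3 = -10)
J(D, M) = -10*D*M (J(D, M) = (M*D)*(-10) = (D*M)*(-10) = -10*D*M)
-12*(J(-1, 12) - 125) = -12*(-10*(-1)*12 - 125) = -12*(120 - 125) = -12*(-5) = 60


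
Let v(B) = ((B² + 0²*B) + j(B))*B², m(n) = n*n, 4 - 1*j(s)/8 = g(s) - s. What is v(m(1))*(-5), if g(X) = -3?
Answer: -325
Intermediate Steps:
j(s) = 56 + 8*s (j(s) = 32 - 8*(-3 - s) = 32 + (24 + 8*s) = 56 + 8*s)
m(n) = n²
v(B) = B²*(56 + B² + 8*B) (v(B) = ((B² + 0²*B) + (56 + 8*B))*B² = ((B² + 0*B) + (56 + 8*B))*B² = ((B² + 0) + (56 + 8*B))*B² = (B² + (56 + 8*B))*B² = (56 + B² + 8*B)*B² = B²*(56 + B² + 8*B))
v(m(1))*(-5) = ((1²)²*(56 + (1²)² + 8*1²))*(-5) = (1²*(56 + 1² + 8*1))*(-5) = (1*(56 + 1 + 8))*(-5) = (1*65)*(-5) = 65*(-5) = -325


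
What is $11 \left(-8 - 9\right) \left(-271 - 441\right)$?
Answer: $133144$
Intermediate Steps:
$11 \left(-8 - 9\right) \left(-271 - 441\right) = 11 \left(-17\right) \left(-712\right) = \left(-187\right) \left(-712\right) = 133144$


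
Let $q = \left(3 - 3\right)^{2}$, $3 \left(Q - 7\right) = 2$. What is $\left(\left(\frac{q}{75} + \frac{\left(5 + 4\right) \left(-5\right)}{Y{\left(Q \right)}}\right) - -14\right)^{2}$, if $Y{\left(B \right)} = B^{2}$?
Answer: $\frac{49014001}{279841} \approx 175.15$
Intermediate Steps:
$Q = \frac{23}{3}$ ($Q = 7 + \frac{1}{3} \cdot 2 = 7 + \frac{2}{3} = \frac{23}{3} \approx 7.6667$)
$q = 0$ ($q = 0^{2} = 0$)
$\left(\left(\frac{q}{75} + \frac{\left(5 + 4\right) \left(-5\right)}{Y{\left(Q \right)}}\right) - -14\right)^{2} = \left(\left(\frac{0}{75} + \frac{\left(5 + 4\right) \left(-5\right)}{\left(\frac{23}{3}\right)^{2}}\right) - -14\right)^{2} = \left(\left(0 \cdot \frac{1}{75} + \frac{9 \left(-5\right)}{\frac{529}{9}}\right) + \left(-32 + 46\right)\right)^{2} = \left(\left(0 - \frac{405}{529}\right) + 14\right)^{2} = \left(- \frac{405}{529} + 14\right)^{2} = \left(\frac{7001}{529}\right)^{2} = \frac{49014001}{279841}$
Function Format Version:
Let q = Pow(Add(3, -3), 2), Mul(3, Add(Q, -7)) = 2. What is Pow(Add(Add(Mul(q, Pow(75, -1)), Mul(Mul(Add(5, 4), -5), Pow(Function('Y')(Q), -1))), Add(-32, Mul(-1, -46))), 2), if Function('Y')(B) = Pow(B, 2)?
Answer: Rational(49014001, 279841) ≈ 175.15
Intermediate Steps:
Q = Rational(23, 3) (Q = Add(7, Mul(Rational(1, 3), 2)) = Add(7, Rational(2, 3)) = Rational(23, 3) ≈ 7.6667)
q = 0 (q = Pow(0, 2) = 0)
Pow(Add(Add(Mul(q, Pow(75, -1)), Mul(Mul(Add(5, 4), -5), Pow(Function('Y')(Q), -1))), Add(-32, Mul(-1, -46))), 2) = Pow(Add(Add(Mul(0, Pow(75, -1)), Mul(Mul(Add(5, 4), -5), Pow(Pow(Rational(23, 3), 2), -1))), Add(-32, Mul(-1, -46))), 2) = Pow(Add(Add(Mul(0, Rational(1, 75)), Mul(Mul(9, -5), Pow(Rational(529, 9), -1))), Add(-32, 46)), 2) = Pow(Add(Add(0, Mul(-45, Rational(9, 529))), 14), 2) = Pow(Add(Add(0, Rational(-405, 529)), 14), 2) = Pow(Add(Rational(-405, 529), 14), 2) = Pow(Rational(7001, 529), 2) = Rational(49014001, 279841)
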